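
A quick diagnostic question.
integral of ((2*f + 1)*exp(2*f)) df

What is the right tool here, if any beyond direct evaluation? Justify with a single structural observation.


Verdict: integration by parts — differentiate 2*f + 1, integrate exp(2*f): each pass lowers the polynomial degree, so parts terminates.


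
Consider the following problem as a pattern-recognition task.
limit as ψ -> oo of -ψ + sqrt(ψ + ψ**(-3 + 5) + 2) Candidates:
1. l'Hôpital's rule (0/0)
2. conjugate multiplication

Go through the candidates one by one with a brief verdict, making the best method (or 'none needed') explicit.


Verdict: conjugate multiplication — this difference gives up after one conjugate multiplication — the radical structure cancels against its conjugate.
- l'Hôpital's rule (0/0) — no quotient structure at all: the clash is ∞ minus ∞, which rationalizing converts into a tractable ratio.
- conjugate multiplication — applicable, and directly so.


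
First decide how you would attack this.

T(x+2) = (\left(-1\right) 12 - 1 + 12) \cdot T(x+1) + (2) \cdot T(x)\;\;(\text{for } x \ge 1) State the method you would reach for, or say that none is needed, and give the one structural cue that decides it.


Method: the characteristic-root method — the recurrence is linear and homogeneous with constant coefficients, so the ansatz r^x turns it into a polynomial equation for r.


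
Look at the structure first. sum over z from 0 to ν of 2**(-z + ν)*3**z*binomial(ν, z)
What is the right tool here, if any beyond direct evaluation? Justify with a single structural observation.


Verdict: the binomial theorem — binomial coefficients against complementary powers of 3 and 2: recognize the binomial expansion and resum.


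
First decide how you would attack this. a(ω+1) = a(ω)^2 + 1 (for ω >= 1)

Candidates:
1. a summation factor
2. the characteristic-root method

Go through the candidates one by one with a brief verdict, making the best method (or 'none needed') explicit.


Method: no special technique — the unknown sequence enters the update nonlinearly, so no linear method fits the recurrence as written — direct iteration remains.
- a summation factor: no summation factor applies — the rule is not linear in the sequence values.
- the characteristic-root method — the recursion is nonlinear in the sequence values, so no linear-modes ansatz applies.


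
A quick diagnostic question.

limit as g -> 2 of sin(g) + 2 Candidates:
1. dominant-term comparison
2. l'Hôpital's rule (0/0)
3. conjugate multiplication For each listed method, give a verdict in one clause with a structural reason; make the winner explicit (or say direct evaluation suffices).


Method: no special technique — no zero denominators, no indeterminate clash at 2 — substitute and read off the value.
- dominant-term comparison — no dominant power emerges to decide the limit by degree comparison.
- l'Hôpital's rule (0/0) — evaluation at the point is determinate, so the rule has nothing to repair.
- conjugate multiplication — the conjugate move applies to radical differences, which this is not.


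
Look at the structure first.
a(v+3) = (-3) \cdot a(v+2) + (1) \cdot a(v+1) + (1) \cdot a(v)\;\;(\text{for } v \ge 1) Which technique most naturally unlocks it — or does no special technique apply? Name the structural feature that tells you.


Verdict: the characteristic-root method — fixed numeric weights on consecutive terms and no forcing term added: the root method in its home territory.


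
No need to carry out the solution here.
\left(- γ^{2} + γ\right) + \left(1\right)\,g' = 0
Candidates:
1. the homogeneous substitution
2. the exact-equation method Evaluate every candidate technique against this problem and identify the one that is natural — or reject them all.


Method: no special technique — with g absent the equation is not coupled at all: direct integration in γ.
- the homogeneous substitution — rescaling both variables together changes the slope, so no ratio substitution collapses it.
- the exact-equation method: with the unknown absent from both coefficients, the cross-partial test holds emptily — nothing for the exact method to work on.


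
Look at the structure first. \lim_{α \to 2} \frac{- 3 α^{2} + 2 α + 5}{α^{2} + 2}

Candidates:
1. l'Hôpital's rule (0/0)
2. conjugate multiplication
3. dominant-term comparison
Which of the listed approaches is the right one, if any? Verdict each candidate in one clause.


Technique: no special technique — the expression is continuous at the evaluation point — substitute directly; no indeterminate form appears.
- l'Hôpital's rule (0/0): substituting the point produces a determinate value, not a 0 over 0 clash.
- conjugate multiplication: there is no infinity-minus-infinity radical difference to rationalize.
- dominant-term comparison — this limit is not decided by comparing polynomial growth at infinity.


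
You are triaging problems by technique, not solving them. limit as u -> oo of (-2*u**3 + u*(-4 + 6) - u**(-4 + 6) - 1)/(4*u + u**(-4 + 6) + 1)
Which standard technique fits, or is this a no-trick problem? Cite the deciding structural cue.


Verdict: dominant-term comparison — divide by the highest power of u present: lower-order terms vanish and the dominant ratio remains. As a single quotient, the ∞/∞ shape would yield to repeated differentiation as well — the growth comparison gets there in one look.


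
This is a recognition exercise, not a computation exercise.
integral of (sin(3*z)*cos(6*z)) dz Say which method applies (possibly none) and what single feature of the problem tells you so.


Best approach: a trigonometric identity — cross-frequency products like sin(3*z)*cos(6*z) are the textbook product-to-sum case — the identity converts them to directly integrable sinusoids.


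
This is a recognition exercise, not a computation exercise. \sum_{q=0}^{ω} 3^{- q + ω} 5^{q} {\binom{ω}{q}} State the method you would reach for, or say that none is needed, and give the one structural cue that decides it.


Diagnosis: the binomial theorem — the binomial coefficients weight matched powers of 5 and 3, which is exactly the expansion of a binomial power.


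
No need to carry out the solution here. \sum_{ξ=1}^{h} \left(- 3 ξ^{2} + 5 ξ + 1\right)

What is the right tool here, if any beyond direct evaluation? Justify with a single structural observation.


Technique: no special technique — no ratio, no shift structure, no binomial pattern: sum the constant-multiple powers of ξ with known formulas.


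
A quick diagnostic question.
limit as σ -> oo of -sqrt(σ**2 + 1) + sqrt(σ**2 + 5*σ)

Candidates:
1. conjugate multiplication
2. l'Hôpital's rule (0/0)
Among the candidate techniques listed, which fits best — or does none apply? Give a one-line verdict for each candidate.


Best approach: conjugate multiplication — the difference sqrt(σ**2 + 5*σ) - sqrt(σ**2 + 1) is an ∞ − ∞ stalemate; its conjugate partner breaks the tie.
- conjugate multiplication — yes, a natural case for it.
- l'Hôpital's rule (0/0): no quotient structure at all: the clash is ∞ minus ∞, which rationalizing converts into a tractable ratio.


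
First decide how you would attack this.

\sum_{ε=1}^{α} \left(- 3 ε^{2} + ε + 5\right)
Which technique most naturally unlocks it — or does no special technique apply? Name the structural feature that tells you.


Diagnosis: no special technique — no cancellation, no constant ratio, no binomial weights — just polynomial terms summed directly.


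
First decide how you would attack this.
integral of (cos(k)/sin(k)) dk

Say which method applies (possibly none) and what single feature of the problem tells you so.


Method: u-substitution — the only nontrivial dependence routes through sin(k), whose derivative supplies the leftover factor up to a constant multiple — u = sin(k) flattens it.


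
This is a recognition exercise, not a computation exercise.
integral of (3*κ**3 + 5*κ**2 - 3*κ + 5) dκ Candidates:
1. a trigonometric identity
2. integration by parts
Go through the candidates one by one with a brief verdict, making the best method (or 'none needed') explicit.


Method: no special technique — every term is a constant multiple of a power of κ; term-wise power-rule integration needs no preliminary transformation.
- a trigonometric identity: with no trigonometric functions present, identity rewriting has no target.
- integration by parts: parts would only shuffle a directly integrable integrand.


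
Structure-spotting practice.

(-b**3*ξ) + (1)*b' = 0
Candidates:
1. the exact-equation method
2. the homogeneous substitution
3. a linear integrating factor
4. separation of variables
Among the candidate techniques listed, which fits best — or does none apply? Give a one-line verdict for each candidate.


Diagnosis: separation of variables — all dependence on the two variables factors apart, the defining separable shape.
- the exact-equation method: exactness fails on the nose — the mixed partials do not match.
- the homogeneous substitution: solved for the derivative, the right side changes under joint scaling of the two variables.
- a linear integrating factor — a nonlinear term in the unknown puts this outside the integrating-factor template.
- separation of variables: yes, a natural case for it.


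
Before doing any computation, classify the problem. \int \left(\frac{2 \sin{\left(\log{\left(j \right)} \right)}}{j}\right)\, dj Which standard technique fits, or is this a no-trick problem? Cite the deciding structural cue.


Verdict: u-substitution — collected, the integrand has one factor that is, up to a constant, the derivative of an inner expression the rest depends on — substitute for that inner expression.


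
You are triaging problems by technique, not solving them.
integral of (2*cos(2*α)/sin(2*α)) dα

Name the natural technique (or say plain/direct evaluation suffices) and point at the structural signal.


Method: u-substitution — viewed as a product, the integrand is a composition evaluated at sin(2*α) times (a constant multiple of) that inner expression's derivative, so u = sin(2*α) makes it elementary.


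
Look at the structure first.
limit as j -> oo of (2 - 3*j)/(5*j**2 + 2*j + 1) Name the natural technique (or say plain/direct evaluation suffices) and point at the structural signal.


Method: dominant-term comparison — as j grows, only the highest-degree terms matter — compare leading terms and read the limit off. As a single quotient, the ∞/∞ shape would yield to repeated differentiation as well — the growth comparison gets there in one look.


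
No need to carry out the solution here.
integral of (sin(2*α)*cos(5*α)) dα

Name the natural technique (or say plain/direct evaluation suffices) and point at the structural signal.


Best approach: a trigonometric identity — sin(2*α)*cos(5*α) is a beat pattern — rewrite the product as a sum of single-frequency waves before integrating.


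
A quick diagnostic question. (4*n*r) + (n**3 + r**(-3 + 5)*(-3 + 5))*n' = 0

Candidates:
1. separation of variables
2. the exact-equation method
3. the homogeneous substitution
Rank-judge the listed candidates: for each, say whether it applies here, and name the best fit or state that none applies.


Method: the exact-equation method — equality of cross partials is the green light — assemble the potential function term by term.
- separation of variables — no algebra isolates the independent variable on one side and the unknown on the other.
- the exact-equation method — a fit — the right tool for this form.
- the homogeneous substitution: rescaling both variables together changes the slope, so no ratio substitution collapses it.


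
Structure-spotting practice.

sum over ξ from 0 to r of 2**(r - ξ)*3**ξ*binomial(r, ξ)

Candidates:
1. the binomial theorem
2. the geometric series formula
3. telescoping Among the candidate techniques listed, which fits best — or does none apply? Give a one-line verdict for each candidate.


Technique: the binomial theorem — binomial(r, ξ) weighting matched powers of 3 and 2 is the expanded form of (3 + 2)^r — fold it back up.
- the binomial theorem: applicable, and directly so.
- the geometric series formula: consecutive terms are not related by a fixed multiplier.
- telescoping: as presented, consecutive terms share no shifted copy to cancel against — no rewrite is on display to change that.


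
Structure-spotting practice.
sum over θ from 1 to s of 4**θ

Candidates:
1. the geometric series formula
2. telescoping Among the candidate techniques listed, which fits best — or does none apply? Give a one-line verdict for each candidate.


Best approach: the geometric series formula — check a ratio of consecutive terms: it is 4, independent of the index, so the geometric formula closes the sum.
- the geometric series formula: yes, a natural case for it.
- telescoping: in the displayed form, no term reappears at a neighboring index to cancel against.


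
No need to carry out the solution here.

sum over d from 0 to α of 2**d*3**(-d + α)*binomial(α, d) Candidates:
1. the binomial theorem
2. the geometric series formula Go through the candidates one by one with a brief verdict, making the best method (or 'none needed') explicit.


Diagnosis: the binomial theorem — the summand is term d of a binomial expansion in 2 and 3; the whole sum is a single power.
- the binomial theorem — applicable, and directly so.
- the geometric series formula — there is no constant term-to-term ratio.


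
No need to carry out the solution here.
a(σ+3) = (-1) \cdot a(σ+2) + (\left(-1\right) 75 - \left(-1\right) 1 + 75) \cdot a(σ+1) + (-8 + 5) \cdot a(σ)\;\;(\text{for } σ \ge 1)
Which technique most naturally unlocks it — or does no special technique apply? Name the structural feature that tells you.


Technique: the characteristic-root method — no index-dependence in the weights and nothing inhomogeneous: classic characteristic-equation setup.


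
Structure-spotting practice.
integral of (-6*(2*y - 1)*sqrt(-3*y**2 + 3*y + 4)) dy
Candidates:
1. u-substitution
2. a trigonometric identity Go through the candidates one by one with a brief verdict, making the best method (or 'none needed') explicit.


Method: u-substitution — structure check: outer function, inner expression -3*y**2 + 3*y + 4, inner derivative as a factor — the classic u = -3*y**2 + 3*y + 4 pattern.
- u-substitution: a fit — the right tool for this form.
- a trigonometric identity — there is no trigonometric structure at all — the integrand carries no sine or cosine to rewrite.


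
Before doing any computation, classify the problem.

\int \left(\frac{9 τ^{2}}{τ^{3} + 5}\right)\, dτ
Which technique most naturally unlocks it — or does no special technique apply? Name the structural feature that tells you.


Diagnosis: u-substitution — the only nontrivial dependence routes through τ^{3} + 5, whose derivative supplies the leftover factor up to a constant multiple — u = τ^{3} + 5 flattens it.


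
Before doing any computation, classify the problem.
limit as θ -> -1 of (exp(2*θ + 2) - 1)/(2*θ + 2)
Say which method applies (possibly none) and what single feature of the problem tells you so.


Best approach: l'Hôpital's rule (0/0) — plug in -1: top and bottom both hit zero, so differentiate each and retry. A local series expansion at the point resolves it as well; the rule is the packaged version of that step.


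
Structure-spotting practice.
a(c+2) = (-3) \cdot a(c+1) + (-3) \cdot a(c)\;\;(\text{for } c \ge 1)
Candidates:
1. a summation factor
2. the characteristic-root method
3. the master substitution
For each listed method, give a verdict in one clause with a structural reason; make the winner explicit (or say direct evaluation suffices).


Best approach: the characteristic-root method — linear, homogeneous, constant coefficients: solutions of the form r^c exist — find the roots of the characteristic polynomial.
- a summation factor — the recurrence reaches back more than one step, outside the first-order family a summation factor normalizes.
- the characteristic-root method: yes — fits the structure here.
- the master substitution — no fixed divisor shrinks the index between calls.


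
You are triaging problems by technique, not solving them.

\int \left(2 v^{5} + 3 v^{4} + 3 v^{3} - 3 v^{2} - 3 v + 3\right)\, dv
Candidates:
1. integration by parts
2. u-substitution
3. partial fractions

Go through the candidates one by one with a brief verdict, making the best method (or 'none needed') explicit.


Technique: no special technique — every term is a constant multiple of a power of v; term-wise power-rule integration needs no preliminary transformation.
- integration by parts: parts would only shuffle a directly integrable integrand.
- u-substitution: no substitution does more than relabel what direct integration already handles.
- partial fractions: the expression is not a ratio of polynomials that decomposes further.


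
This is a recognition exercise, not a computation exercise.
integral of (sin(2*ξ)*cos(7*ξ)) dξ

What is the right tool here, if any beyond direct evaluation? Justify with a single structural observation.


Diagnosis: a trigonometric identity — two sinusoids at different rates multiply in sin(2*ξ)*cos(7*ξ); the product-to-sum identity uncouples them.


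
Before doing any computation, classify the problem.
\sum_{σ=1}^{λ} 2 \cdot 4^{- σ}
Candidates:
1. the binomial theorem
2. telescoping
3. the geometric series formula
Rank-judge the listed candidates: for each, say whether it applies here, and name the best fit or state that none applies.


Method: the geometric series formula — consecutive terms stand in a fixed index-free ratio — the geometric sum formula closes it.
- the binomial theorem: there is no sum-raised-to-a-power identity hiding in these terms.
- telescoping — writing out consecutive terms as given produces no pairwise cancellation.
- the geometric series formula — applies; the problem has the shape this method handles.


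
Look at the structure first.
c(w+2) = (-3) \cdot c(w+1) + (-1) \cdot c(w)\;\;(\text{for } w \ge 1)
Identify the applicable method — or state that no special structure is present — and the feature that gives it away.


Technique: the characteristic-root method — because shifting w leaves the equation's coefficients unchanged, exponential trials reduce it to algebra.


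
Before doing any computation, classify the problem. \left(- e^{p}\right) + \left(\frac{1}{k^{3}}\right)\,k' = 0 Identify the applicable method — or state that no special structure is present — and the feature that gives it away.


Diagnosis: separation of variables — all dependence on the two variables factors apart, the defining separable shape. An exactness check succeeds on this form as well — separation and the potential function arrive at the same answer, separation more directly.


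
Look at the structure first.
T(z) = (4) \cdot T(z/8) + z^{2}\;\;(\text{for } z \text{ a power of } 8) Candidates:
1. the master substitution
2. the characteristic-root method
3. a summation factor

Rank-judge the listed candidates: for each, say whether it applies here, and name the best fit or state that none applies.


Verdict: the master substitution — the argument shrinks by the factor 8, so measure the index on a logarithmic scale and the recursion becomes a shift.
- the master substitution — a fit — the right tool for this form.
- the characteristic-root method — a divided-index call is not the fixed-shift linear shape that characteristic roots solve.
- a summation factor: the recursion divides its index rather than shifting it — there is no previous-term chain for a summation factor to telescope.


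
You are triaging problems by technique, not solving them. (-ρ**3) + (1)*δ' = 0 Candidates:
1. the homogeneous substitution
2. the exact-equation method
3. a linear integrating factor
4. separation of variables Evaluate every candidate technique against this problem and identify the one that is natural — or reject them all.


Technique: no special technique — with δ absent the equation is not coupled at all: direct integration in ρ.
- the homogeneous substitution — solved for the derivative, the right side changes under joint scaling of the two variables.
- the exact-equation method — with the unknown absent from both coefficients, the cross-partial test holds emptily — nothing for the exact method to work on.
- a linear integrating factor: the linear template holds only trivially here (the unknown is absent, so the coefficient is zero) — the method is not the natural label.
- separation of variables — with no unknown in the slope, separating variables is a formality — the equation integrates directly.


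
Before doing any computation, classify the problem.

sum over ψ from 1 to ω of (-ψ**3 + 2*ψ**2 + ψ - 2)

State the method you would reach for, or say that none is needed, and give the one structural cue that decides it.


Best approach: no special technique — Faulhaber territory: sum each constant-multiple power of ψ with its closed-form formula, no trick required.


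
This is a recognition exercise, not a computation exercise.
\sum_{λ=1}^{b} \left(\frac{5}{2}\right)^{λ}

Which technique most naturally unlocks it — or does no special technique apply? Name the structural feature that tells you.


Method: the geometric series formula — check a ratio of consecutive terms: it is \frac{5}{2}, independent of the index, so the geometric formula closes the sum.


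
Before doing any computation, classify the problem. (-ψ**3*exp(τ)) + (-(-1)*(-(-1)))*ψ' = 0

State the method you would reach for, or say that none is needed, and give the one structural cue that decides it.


Method: separation of variables — separating collects all ψ-dependence with the derivative and leaves all τ-dependence opposite: variables separate.


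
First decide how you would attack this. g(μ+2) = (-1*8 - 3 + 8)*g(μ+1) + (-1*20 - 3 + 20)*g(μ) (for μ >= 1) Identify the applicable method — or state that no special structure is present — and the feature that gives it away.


Technique: the characteristic-root method — every coefficient is a fixed number and the forcing is zero — substitute r^μ and read off the root equation.


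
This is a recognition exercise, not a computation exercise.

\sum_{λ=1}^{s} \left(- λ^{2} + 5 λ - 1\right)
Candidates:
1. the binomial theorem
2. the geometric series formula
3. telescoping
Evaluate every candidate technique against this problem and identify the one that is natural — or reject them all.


Diagnosis: no special technique — no ratio, no shift structure, no binomial pattern: sum the constant-multiple powers of λ with known formulas.
- the binomial theorem — no binomial coefficients pair with matched powers.
- the geometric series formula: dividing successive terms gives an index-dependent quantity, not a constant.
- telescoping: the summand is not presented as a shifted difference — a telescoping rewrite may exist, but the displayed structure does not offer one.


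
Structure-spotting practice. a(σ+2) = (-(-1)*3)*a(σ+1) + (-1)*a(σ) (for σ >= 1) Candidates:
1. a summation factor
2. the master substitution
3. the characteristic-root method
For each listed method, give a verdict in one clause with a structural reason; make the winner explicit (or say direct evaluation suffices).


Method: the characteristic-root method — shift-invariance with fixed coefficients calls for exponential trials; the characteristic polynomial finds every r^σ.
- a summation factor — the recurrence reaches back more than one step, outside the first-order family a summation factor normalizes.
- the master substitution — the recursive argument is a shift of the index, not a fixed fraction of it.
- the characteristic-root method: yes — fits the structure here.


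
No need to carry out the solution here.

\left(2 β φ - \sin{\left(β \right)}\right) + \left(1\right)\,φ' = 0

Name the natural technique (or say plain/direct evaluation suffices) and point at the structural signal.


Technique: a linear integrating factor — first power of φ, nonzero forcing: the integrating-factor recipe applies verbatim with p = 2 β.


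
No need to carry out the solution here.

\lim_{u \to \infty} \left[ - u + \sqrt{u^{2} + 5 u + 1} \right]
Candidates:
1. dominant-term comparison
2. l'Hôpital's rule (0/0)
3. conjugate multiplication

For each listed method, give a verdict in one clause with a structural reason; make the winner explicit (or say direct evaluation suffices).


Technique: conjugate multiplication — both pieces blow up but their difference is finite; the conjugate trick rationalizes \sqrt{u^{2} + 5 u + 1} - u.
- dominant-term comparison: this limit is not decided by comparing polynomial growth at infinity.
- l'Hôpital's rule (0/0) — the expression is a difference driving to ∞ − ∞, not a 0/0 quotient — there is no ratio for the rule to differentiate.
- conjugate multiplication — applicable, and directly so.


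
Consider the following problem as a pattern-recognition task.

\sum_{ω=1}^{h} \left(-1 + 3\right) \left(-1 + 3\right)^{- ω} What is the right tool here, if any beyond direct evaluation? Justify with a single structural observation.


Best approach: the geometric series formula — consecutive terms stand in a fixed index-free ratio — the geometric sum formula closes it.


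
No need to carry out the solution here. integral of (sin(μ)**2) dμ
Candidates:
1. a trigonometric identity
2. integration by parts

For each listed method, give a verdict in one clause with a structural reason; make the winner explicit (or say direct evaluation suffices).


Verdict: a trigonometric identity — the exponent on sin(μ)**2 is even — the power-reduction identity is the standard preprocessing step.
- a trigonometric identity — applicable, and directly so.
- integration by parts: not the fit here: there is no polynomial factor to ladder down — parts can still close the trigonometric product by recursion, though the identity rewrite is the direct route.


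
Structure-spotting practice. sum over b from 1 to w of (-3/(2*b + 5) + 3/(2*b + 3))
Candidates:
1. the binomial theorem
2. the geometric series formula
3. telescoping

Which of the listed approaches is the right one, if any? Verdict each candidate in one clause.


Technique: telescoping — write out three consecutive terms and watch the interior cancel: the advanced copy one term subtracts reappears as the very next term's leading piece, pair after pair.
- the binomial theorem: there is no sum-raised-to-a-power identity hiding in these terms.
- the geometric series formula — consecutive terms are not related by a fixed multiplier.
- telescoping — a fit — the right tool for this form.


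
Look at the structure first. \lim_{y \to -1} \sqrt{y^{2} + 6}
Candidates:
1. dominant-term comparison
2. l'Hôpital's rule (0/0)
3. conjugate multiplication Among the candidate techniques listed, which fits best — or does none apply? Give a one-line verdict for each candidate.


Technique: no special technique — the expression is continuous at -1 — substitute and evaluate; no indeterminate form appears.
- dominant-term comparison: no dominant-degree comparison decides it.
- l'Hôpital's rule (0/0): evaluation at the point is determinate, so the rule has nothing to repair.
- conjugate multiplication — no divergent radical difference is present for a conjugate pair to cancel.


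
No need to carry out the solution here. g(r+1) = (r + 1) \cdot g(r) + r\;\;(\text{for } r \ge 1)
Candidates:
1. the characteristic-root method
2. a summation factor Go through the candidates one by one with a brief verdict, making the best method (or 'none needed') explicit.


Best approach: a summation factor — first-order linear but the coefficient r + 1 moves with the index — divide by the cumulative product and telescope.
- the characteristic-root method: the coefficients vary with the index, breaking the constant-coefficient structure the method needs.
- a summation factor — applicable, and directly so.


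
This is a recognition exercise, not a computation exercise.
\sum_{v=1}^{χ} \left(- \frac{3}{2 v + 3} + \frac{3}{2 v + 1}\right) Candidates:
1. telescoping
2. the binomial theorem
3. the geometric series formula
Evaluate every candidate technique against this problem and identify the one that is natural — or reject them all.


Technique: telescoping — spot the paired structure — each term adds \frac{3}{2 v + 1} and subtracts its successor value, which the next term restores: the definition of a telescoping chain.
- telescoping: a fit — the right tool for this form.
- the binomial theorem: the terms do not reassemble into a binomial power.
- the geometric series formula — there is no constant term-to-term ratio.


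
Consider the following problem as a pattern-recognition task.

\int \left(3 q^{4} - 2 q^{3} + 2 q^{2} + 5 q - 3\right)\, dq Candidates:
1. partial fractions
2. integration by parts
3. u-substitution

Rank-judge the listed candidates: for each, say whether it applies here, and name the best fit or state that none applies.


Verdict: no special technique — scan for structure and find none: constant multiples of powers of q, integrate directly.
- partial fractions — the expression is not a ratio of polynomials that decomposes further.
- integration by parts: parts would only shuffle a directly integrable integrand.
- u-substitution — no substitution does more than relabel what direct integration already handles.


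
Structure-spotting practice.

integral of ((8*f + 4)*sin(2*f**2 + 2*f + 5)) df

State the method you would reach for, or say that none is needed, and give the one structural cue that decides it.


Diagnosis: u-substitution — set u = 2*f**2 + 2*f + 5: a constant multiple of its derivative, namely 8*f + 4, is present as a factor once the integrand is collected, so the du is sitting there waiting.


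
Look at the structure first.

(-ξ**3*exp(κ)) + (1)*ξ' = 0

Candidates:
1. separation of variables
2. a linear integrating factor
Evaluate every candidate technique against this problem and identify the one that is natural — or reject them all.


Method: separation of variables — a product of single-variable factors, exp(κ) and ξ**3 — the textbook separable form.
- separation of variables — applicable, and directly so.
- a linear integrating factor — a nonlinear term in the unknown puts this outside the integrating-factor template.


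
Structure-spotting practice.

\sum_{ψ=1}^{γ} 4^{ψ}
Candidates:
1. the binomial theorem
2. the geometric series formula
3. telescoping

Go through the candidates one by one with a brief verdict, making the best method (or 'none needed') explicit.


Best approach: the geometric series formula — each term is 4 times the previous one, so the geometric-series formula applies directly.
- the binomial theorem: no binomial coefficients pair with matched powers.
- the geometric series formula — applies; the problem has the shape this method handles.
- telescoping — writing out consecutive terms as given produces no pairwise cancellation.


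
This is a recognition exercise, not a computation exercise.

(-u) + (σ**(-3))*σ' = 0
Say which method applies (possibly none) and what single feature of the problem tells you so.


Diagnosis: separation of variables — all dependence on the two variables factors apart, the defining separable shape. One could also solve this as an exact equation; with each coefficient in its own variable, separating is the same work with fewer steps.


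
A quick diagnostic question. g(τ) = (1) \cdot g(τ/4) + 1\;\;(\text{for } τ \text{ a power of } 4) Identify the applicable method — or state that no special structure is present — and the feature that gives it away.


Verdict: the master substitution — treat m = log base 4 of τ as the new clock: one recursion step advances m by one while τ scales by 4.


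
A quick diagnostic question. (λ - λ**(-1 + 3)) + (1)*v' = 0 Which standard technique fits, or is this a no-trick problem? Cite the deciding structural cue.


Method: no special technique — solved for the derivative, no v appears — this is antidifferentiation in λ wearing ODE clothing.


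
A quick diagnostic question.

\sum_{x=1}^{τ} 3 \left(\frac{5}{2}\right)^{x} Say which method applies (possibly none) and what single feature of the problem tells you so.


Best approach: the geometric series formula — the ratio of consecutive terms is the constant \frac{5}{2}, independent of the index — a geometric sum.


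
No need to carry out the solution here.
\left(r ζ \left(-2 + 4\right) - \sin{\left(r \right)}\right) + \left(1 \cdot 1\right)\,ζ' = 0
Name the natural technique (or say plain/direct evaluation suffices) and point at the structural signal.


Technique: a linear integrating factor — the unknown enters only to the first power against a nonzero forcing term — the integrating-factor template applies directly.


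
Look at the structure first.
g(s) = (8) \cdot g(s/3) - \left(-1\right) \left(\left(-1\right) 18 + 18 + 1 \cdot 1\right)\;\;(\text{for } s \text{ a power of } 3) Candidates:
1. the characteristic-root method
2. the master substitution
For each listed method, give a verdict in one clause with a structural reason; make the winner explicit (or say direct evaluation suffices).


Diagnosis: the master substitution — the argument contracts 3-fold per step: reindex s exponentially and solve the linear recurrence in the new index.
- the characteristic-root method — a divided-index call is not the fixed-shift linear shape that characteristic roots solve.
- the master substitution: applies; the problem has the shape this method handles.


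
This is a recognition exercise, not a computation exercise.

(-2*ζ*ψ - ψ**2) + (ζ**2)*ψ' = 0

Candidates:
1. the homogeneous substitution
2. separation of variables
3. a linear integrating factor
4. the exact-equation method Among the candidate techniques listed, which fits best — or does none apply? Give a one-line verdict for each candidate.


Best approach: the homogeneous substitution — scaling ζ and ψ together leaves the slope fixed — it depends only on ψ/ζ, so substitute the ratio. A Bernoulli substitution is a fair alternative on this equation directly; the homogeneous reading takes it as given.
- the homogeneous substitution — applies; the problem has the shape this method handles.
- separation of variables — the two dependences do not factor apart.
- a linear integrating factor: the unknown enters nonlinearly (through a power, a denominator, or a transcendental function), which the linear integrating-factor recipe cannot absorb as-is — any repair would come from a preliminary substitution, not the factor.
- the exact-equation method — the mixed partial derivatives differ, so the left side is not a total differential.


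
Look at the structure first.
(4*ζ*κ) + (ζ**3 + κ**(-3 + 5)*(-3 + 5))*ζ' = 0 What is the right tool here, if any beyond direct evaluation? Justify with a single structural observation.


Verdict: the exact-equation method — equality of cross partials is the green light — assemble the potential function term by term.


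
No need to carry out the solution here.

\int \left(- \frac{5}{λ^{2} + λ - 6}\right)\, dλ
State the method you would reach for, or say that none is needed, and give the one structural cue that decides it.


Verdict: partial fractions — once λ^{2} + λ - 6 is factored, each root contributes a simple-fraction term; integrate them one at a time.


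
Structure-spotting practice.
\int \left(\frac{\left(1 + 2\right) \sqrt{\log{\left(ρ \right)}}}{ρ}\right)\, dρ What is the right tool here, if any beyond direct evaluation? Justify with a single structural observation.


Technique: u-substitution — read it as f(\log{\left(ρ \right)}) times a constant multiple of d(\log{\left(ρ \right)}): one substitution, u = \log{\left(ρ \right)}, finishes it.


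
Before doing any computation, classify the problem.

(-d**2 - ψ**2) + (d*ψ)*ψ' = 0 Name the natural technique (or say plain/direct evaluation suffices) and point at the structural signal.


Method: the homogeneous substitution — the slope's numerator and denominator have matching total degree, so it depends only on ψ/d and the ratio substitution collapses it. This doubles as a Bernoulli equation in the unknown as written; the homogeneous route needs no setup at all.


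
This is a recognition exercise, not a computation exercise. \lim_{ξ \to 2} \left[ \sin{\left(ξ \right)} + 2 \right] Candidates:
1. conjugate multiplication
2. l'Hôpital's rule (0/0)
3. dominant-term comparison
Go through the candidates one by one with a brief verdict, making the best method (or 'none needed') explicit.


Method: no special technique — no vanishing denominator and no indeterminate clash at the point — evaluation is immediate.
- conjugate multiplication — rationalization has no target — no divergent radical difference appears.
- l'Hôpital's rule (0/0): substituting the point produces a determinate value, not a 0 over 0 clash.
- dominant-term comparison — no ranking of term growth rates resolves the limit here.


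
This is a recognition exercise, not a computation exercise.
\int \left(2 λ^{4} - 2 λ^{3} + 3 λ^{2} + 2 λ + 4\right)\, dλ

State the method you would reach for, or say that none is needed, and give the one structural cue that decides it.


Technique: no special technique — nothing composite, nothing rational, nothing trigonometric — each constant-multiple power of λ integrates by the power rule alone.


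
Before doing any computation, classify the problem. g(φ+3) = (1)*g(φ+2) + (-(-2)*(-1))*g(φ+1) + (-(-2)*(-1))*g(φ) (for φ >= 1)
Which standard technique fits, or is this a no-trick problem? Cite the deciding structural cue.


Diagnosis: the characteristic-root method — because shifting φ leaves the equation's coefficients unchanged, exponential trials reduce it to algebra.


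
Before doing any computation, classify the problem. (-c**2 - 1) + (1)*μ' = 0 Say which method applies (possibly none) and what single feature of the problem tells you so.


Diagnosis: no special technique — solved for the derivative, μ never appears on the right — this is a direct integration in c, not a differential-equations problem at heart.


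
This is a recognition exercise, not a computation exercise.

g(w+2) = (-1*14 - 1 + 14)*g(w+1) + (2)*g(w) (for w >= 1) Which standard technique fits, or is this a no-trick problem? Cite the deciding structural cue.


Diagnosis: the characteristic-root method — this is the constant-coefficient homogeneous case — the whole solution in w reduces to a polynomial's roots.


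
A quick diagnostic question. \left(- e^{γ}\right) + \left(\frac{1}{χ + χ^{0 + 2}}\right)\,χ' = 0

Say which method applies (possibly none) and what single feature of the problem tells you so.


Method: separation of variables — solved for the derivative, the right side splits multiplicatively into a function of each variable alone — divide and integrate each side. Rearranged, this also fits the Bernoulli template directly; separation reads the product structure as given.


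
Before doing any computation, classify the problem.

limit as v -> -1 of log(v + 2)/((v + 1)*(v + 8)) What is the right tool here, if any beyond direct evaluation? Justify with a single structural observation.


Diagnosis: l'Hôpital's rule (0/0) — both numerator and denominator vanish at -1: the genuine 0/0 indeterminate that l'Hôpital exists for. Known elementary limits would finish this too — the rule just bypasses the case analysis.
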